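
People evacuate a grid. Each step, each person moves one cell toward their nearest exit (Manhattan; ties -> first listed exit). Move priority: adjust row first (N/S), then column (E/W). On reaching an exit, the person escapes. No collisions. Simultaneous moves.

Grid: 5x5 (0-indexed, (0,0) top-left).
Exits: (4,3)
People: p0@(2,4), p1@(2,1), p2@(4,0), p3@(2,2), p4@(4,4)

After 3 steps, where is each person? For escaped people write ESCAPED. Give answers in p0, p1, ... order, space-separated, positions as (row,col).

Step 1: p0:(2,4)->(3,4) | p1:(2,1)->(3,1) | p2:(4,0)->(4,1) | p3:(2,2)->(3,2) | p4:(4,4)->(4,3)->EXIT
Step 2: p0:(3,4)->(4,4) | p1:(3,1)->(4,1) | p2:(4,1)->(4,2) | p3:(3,2)->(4,2) | p4:escaped
Step 3: p0:(4,4)->(4,3)->EXIT | p1:(4,1)->(4,2) | p2:(4,2)->(4,3)->EXIT | p3:(4,2)->(4,3)->EXIT | p4:escaped

ESCAPED (4,2) ESCAPED ESCAPED ESCAPED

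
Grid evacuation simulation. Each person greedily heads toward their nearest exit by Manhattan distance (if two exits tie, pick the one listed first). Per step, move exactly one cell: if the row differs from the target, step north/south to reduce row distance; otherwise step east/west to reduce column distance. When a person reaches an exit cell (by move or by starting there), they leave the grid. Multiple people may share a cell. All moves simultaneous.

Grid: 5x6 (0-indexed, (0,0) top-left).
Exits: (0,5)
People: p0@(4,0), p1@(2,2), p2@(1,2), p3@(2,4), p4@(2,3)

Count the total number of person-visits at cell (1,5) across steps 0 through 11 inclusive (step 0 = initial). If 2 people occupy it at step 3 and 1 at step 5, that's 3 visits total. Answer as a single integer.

Step 0: p0@(4,0) p1@(2,2) p2@(1,2) p3@(2,4) p4@(2,3) -> at (1,5): 0 [-], cum=0
Step 1: p0@(3,0) p1@(1,2) p2@(0,2) p3@(1,4) p4@(1,3) -> at (1,5): 0 [-], cum=0
Step 2: p0@(2,0) p1@(0,2) p2@(0,3) p3@(0,4) p4@(0,3) -> at (1,5): 0 [-], cum=0
Step 3: p0@(1,0) p1@(0,3) p2@(0,4) p3@ESC p4@(0,4) -> at (1,5): 0 [-], cum=0
Step 4: p0@(0,0) p1@(0,4) p2@ESC p3@ESC p4@ESC -> at (1,5): 0 [-], cum=0
Step 5: p0@(0,1) p1@ESC p2@ESC p3@ESC p4@ESC -> at (1,5): 0 [-], cum=0
Step 6: p0@(0,2) p1@ESC p2@ESC p3@ESC p4@ESC -> at (1,5): 0 [-], cum=0
Step 7: p0@(0,3) p1@ESC p2@ESC p3@ESC p4@ESC -> at (1,5): 0 [-], cum=0
Step 8: p0@(0,4) p1@ESC p2@ESC p3@ESC p4@ESC -> at (1,5): 0 [-], cum=0
Step 9: p0@ESC p1@ESC p2@ESC p3@ESC p4@ESC -> at (1,5): 0 [-], cum=0
Total visits = 0

Answer: 0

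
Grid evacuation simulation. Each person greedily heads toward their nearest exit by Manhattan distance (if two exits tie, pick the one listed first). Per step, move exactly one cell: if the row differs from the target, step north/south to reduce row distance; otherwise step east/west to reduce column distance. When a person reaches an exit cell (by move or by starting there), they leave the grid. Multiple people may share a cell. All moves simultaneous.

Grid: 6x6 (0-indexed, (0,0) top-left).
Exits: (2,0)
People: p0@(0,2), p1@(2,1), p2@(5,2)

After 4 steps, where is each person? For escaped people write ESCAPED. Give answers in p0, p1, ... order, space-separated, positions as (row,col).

Step 1: p0:(0,2)->(1,2) | p1:(2,1)->(2,0)->EXIT | p2:(5,2)->(4,2)
Step 2: p0:(1,2)->(2,2) | p1:escaped | p2:(4,2)->(3,2)
Step 3: p0:(2,2)->(2,1) | p1:escaped | p2:(3,2)->(2,2)
Step 4: p0:(2,1)->(2,0)->EXIT | p1:escaped | p2:(2,2)->(2,1)

ESCAPED ESCAPED (2,1)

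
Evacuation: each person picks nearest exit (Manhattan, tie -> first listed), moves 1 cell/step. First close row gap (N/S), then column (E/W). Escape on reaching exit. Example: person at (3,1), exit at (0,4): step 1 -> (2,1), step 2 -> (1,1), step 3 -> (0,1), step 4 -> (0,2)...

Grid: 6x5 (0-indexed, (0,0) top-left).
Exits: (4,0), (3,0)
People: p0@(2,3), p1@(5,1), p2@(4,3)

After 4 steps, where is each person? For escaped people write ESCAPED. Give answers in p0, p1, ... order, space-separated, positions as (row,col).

Step 1: p0:(2,3)->(3,3) | p1:(5,1)->(4,1) | p2:(4,3)->(4,2)
Step 2: p0:(3,3)->(3,2) | p1:(4,1)->(4,0)->EXIT | p2:(4,2)->(4,1)
Step 3: p0:(3,2)->(3,1) | p1:escaped | p2:(4,1)->(4,0)->EXIT
Step 4: p0:(3,1)->(3,0)->EXIT | p1:escaped | p2:escaped

ESCAPED ESCAPED ESCAPED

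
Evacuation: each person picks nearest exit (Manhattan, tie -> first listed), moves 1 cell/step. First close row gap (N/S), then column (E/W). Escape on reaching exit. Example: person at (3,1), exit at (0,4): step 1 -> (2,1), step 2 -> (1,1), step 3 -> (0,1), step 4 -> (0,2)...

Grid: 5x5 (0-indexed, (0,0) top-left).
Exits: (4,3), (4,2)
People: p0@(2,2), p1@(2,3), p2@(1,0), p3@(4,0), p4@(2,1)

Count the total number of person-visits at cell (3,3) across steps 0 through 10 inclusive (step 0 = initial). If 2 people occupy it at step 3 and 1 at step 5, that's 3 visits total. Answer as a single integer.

Answer: 1

Derivation:
Step 0: p0@(2,2) p1@(2,3) p2@(1,0) p3@(4,0) p4@(2,1) -> at (3,3): 0 [-], cum=0
Step 1: p0@(3,2) p1@(3,3) p2@(2,0) p3@(4,1) p4@(3,1) -> at (3,3): 1 [p1], cum=1
Step 2: p0@ESC p1@ESC p2@(3,0) p3@ESC p4@(4,1) -> at (3,3): 0 [-], cum=1
Step 3: p0@ESC p1@ESC p2@(4,0) p3@ESC p4@ESC -> at (3,3): 0 [-], cum=1
Step 4: p0@ESC p1@ESC p2@(4,1) p3@ESC p4@ESC -> at (3,3): 0 [-], cum=1
Step 5: p0@ESC p1@ESC p2@ESC p3@ESC p4@ESC -> at (3,3): 0 [-], cum=1
Total visits = 1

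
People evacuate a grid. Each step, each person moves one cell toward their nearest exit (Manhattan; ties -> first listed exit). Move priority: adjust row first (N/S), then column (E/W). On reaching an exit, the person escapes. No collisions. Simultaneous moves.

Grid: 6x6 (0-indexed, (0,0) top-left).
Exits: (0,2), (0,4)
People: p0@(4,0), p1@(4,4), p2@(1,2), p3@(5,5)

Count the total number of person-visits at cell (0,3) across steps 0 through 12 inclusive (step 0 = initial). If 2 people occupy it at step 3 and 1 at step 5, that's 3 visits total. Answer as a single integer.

Step 0: p0@(4,0) p1@(4,4) p2@(1,2) p3@(5,5) -> at (0,3): 0 [-], cum=0
Step 1: p0@(3,0) p1@(3,4) p2@ESC p3@(4,5) -> at (0,3): 0 [-], cum=0
Step 2: p0@(2,0) p1@(2,4) p2@ESC p3@(3,5) -> at (0,3): 0 [-], cum=0
Step 3: p0@(1,0) p1@(1,4) p2@ESC p3@(2,5) -> at (0,3): 0 [-], cum=0
Step 4: p0@(0,0) p1@ESC p2@ESC p3@(1,5) -> at (0,3): 0 [-], cum=0
Step 5: p0@(0,1) p1@ESC p2@ESC p3@(0,5) -> at (0,3): 0 [-], cum=0
Step 6: p0@ESC p1@ESC p2@ESC p3@ESC -> at (0,3): 0 [-], cum=0
Total visits = 0

Answer: 0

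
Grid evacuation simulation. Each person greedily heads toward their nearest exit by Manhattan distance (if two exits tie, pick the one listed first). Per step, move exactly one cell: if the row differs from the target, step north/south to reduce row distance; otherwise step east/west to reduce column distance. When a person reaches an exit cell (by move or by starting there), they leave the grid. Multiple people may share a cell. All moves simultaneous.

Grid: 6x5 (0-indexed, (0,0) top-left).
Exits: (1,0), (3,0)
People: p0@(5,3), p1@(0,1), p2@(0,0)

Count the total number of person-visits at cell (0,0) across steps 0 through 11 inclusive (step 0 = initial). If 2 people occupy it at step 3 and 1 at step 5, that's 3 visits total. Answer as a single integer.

Answer: 1

Derivation:
Step 0: p0@(5,3) p1@(0,1) p2@(0,0) -> at (0,0): 1 [p2], cum=1
Step 1: p0@(4,3) p1@(1,1) p2@ESC -> at (0,0): 0 [-], cum=1
Step 2: p0@(3,3) p1@ESC p2@ESC -> at (0,0): 0 [-], cum=1
Step 3: p0@(3,2) p1@ESC p2@ESC -> at (0,0): 0 [-], cum=1
Step 4: p0@(3,1) p1@ESC p2@ESC -> at (0,0): 0 [-], cum=1
Step 5: p0@ESC p1@ESC p2@ESC -> at (0,0): 0 [-], cum=1
Total visits = 1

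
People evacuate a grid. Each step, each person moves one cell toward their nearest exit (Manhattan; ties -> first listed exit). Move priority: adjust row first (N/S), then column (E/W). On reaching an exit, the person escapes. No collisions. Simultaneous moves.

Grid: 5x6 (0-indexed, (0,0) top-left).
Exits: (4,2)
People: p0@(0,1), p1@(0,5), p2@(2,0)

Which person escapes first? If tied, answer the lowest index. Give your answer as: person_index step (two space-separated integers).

Step 1: p0:(0,1)->(1,1) | p1:(0,5)->(1,5) | p2:(2,0)->(3,0)
Step 2: p0:(1,1)->(2,1) | p1:(1,5)->(2,5) | p2:(3,0)->(4,0)
Step 3: p0:(2,1)->(3,1) | p1:(2,5)->(3,5) | p2:(4,0)->(4,1)
Step 4: p0:(3,1)->(4,1) | p1:(3,5)->(4,5) | p2:(4,1)->(4,2)->EXIT
Step 5: p0:(4,1)->(4,2)->EXIT | p1:(4,5)->(4,4) | p2:escaped
Step 6: p0:escaped | p1:(4,4)->(4,3) | p2:escaped
Step 7: p0:escaped | p1:(4,3)->(4,2)->EXIT | p2:escaped
Exit steps: [5, 7, 4]
First to escape: p2 at step 4

Answer: 2 4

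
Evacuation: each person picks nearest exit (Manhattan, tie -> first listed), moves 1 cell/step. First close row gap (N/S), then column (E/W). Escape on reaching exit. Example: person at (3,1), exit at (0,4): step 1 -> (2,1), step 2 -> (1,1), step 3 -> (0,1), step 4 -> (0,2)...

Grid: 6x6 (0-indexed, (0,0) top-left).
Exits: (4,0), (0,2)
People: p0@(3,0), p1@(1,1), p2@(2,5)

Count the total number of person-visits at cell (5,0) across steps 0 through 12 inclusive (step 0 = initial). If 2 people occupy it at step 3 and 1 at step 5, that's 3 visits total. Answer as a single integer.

Answer: 0

Derivation:
Step 0: p0@(3,0) p1@(1,1) p2@(2,5) -> at (5,0): 0 [-], cum=0
Step 1: p0@ESC p1@(0,1) p2@(1,5) -> at (5,0): 0 [-], cum=0
Step 2: p0@ESC p1@ESC p2@(0,5) -> at (5,0): 0 [-], cum=0
Step 3: p0@ESC p1@ESC p2@(0,4) -> at (5,0): 0 [-], cum=0
Step 4: p0@ESC p1@ESC p2@(0,3) -> at (5,0): 0 [-], cum=0
Step 5: p0@ESC p1@ESC p2@ESC -> at (5,0): 0 [-], cum=0
Total visits = 0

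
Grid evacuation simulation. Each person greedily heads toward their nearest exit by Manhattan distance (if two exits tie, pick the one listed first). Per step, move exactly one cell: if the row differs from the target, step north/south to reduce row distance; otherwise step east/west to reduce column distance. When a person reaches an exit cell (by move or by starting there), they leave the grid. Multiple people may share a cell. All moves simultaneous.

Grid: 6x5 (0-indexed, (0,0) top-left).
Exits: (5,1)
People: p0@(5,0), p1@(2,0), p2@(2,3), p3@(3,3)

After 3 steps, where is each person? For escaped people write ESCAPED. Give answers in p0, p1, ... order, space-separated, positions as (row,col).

Step 1: p0:(5,0)->(5,1)->EXIT | p1:(2,0)->(3,0) | p2:(2,3)->(3,3) | p3:(3,3)->(4,3)
Step 2: p0:escaped | p1:(3,0)->(4,0) | p2:(3,3)->(4,3) | p3:(4,3)->(5,3)
Step 3: p0:escaped | p1:(4,0)->(5,0) | p2:(4,3)->(5,3) | p3:(5,3)->(5,2)

ESCAPED (5,0) (5,3) (5,2)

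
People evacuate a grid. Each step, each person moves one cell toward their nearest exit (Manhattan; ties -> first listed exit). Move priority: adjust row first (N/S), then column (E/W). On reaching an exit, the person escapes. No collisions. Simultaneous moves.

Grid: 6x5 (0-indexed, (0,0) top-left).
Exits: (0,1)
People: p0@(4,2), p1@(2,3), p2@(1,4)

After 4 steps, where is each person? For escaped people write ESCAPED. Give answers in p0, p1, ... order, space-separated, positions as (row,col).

Step 1: p0:(4,2)->(3,2) | p1:(2,3)->(1,3) | p2:(1,4)->(0,4)
Step 2: p0:(3,2)->(2,2) | p1:(1,3)->(0,3) | p2:(0,4)->(0,3)
Step 3: p0:(2,2)->(1,2) | p1:(0,3)->(0,2) | p2:(0,3)->(0,2)
Step 4: p0:(1,2)->(0,2) | p1:(0,2)->(0,1)->EXIT | p2:(0,2)->(0,1)->EXIT

(0,2) ESCAPED ESCAPED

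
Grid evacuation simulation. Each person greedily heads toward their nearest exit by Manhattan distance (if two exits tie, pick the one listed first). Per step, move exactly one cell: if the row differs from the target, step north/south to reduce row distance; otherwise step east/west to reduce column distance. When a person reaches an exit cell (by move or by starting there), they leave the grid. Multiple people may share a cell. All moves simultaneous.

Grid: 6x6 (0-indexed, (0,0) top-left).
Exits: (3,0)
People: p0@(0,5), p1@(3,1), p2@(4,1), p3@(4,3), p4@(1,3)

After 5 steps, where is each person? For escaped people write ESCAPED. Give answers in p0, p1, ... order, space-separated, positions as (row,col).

Step 1: p0:(0,5)->(1,5) | p1:(3,1)->(3,0)->EXIT | p2:(4,1)->(3,1) | p3:(4,3)->(3,3) | p4:(1,3)->(2,3)
Step 2: p0:(1,5)->(2,5) | p1:escaped | p2:(3,1)->(3,0)->EXIT | p3:(3,3)->(3,2) | p4:(2,3)->(3,3)
Step 3: p0:(2,5)->(3,5) | p1:escaped | p2:escaped | p3:(3,2)->(3,1) | p4:(3,3)->(3,2)
Step 4: p0:(3,5)->(3,4) | p1:escaped | p2:escaped | p3:(3,1)->(3,0)->EXIT | p4:(3,2)->(3,1)
Step 5: p0:(3,4)->(3,3) | p1:escaped | p2:escaped | p3:escaped | p4:(3,1)->(3,0)->EXIT

(3,3) ESCAPED ESCAPED ESCAPED ESCAPED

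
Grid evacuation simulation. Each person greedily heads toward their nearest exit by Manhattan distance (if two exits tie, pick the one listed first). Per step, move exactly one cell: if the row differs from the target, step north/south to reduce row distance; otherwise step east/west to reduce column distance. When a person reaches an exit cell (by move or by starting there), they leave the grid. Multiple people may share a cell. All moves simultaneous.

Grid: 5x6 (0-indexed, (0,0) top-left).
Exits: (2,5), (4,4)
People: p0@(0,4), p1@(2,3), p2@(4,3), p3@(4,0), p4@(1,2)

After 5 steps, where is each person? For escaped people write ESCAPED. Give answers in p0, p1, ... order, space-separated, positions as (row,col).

Step 1: p0:(0,4)->(1,4) | p1:(2,3)->(2,4) | p2:(4,3)->(4,4)->EXIT | p3:(4,0)->(4,1) | p4:(1,2)->(2,2)
Step 2: p0:(1,4)->(2,4) | p1:(2,4)->(2,5)->EXIT | p2:escaped | p3:(4,1)->(4,2) | p4:(2,2)->(2,3)
Step 3: p0:(2,4)->(2,5)->EXIT | p1:escaped | p2:escaped | p3:(4,2)->(4,3) | p4:(2,3)->(2,4)
Step 4: p0:escaped | p1:escaped | p2:escaped | p3:(4,3)->(4,4)->EXIT | p4:(2,4)->(2,5)->EXIT

ESCAPED ESCAPED ESCAPED ESCAPED ESCAPED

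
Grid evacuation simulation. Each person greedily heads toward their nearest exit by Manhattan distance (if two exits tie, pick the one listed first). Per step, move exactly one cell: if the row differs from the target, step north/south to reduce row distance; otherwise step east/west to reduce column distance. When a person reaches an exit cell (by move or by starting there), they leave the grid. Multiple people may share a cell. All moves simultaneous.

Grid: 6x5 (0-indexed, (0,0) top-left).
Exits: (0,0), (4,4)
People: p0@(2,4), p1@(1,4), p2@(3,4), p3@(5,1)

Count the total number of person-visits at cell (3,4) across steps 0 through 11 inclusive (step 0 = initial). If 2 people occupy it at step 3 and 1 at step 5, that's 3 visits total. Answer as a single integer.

Answer: 3

Derivation:
Step 0: p0@(2,4) p1@(1,4) p2@(3,4) p3@(5,1) -> at (3,4): 1 [p2], cum=1
Step 1: p0@(3,4) p1@(2,4) p2@ESC p3@(4,1) -> at (3,4): 1 [p0], cum=2
Step 2: p0@ESC p1@(3,4) p2@ESC p3@(4,2) -> at (3,4): 1 [p1], cum=3
Step 3: p0@ESC p1@ESC p2@ESC p3@(4,3) -> at (3,4): 0 [-], cum=3
Step 4: p0@ESC p1@ESC p2@ESC p3@ESC -> at (3,4): 0 [-], cum=3
Total visits = 3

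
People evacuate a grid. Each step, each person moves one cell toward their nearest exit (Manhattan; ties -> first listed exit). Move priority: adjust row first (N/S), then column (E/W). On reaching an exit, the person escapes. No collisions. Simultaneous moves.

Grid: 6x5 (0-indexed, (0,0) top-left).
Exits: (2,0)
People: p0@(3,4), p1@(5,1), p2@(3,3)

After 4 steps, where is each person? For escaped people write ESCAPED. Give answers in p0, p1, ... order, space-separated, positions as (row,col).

Step 1: p0:(3,4)->(2,4) | p1:(5,1)->(4,1) | p2:(3,3)->(2,3)
Step 2: p0:(2,4)->(2,3) | p1:(4,1)->(3,1) | p2:(2,3)->(2,2)
Step 3: p0:(2,3)->(2,2) | p1:(3,1)->(2,1) | p2:(2,2)->(2,1)
Step 4: p0:(2,2)->(2,1) | p1:(2,1)->(2,0)->EXIT | p2:(2,1)->(2,0)->EXIT

(2,1) ESCAPED ESCAPED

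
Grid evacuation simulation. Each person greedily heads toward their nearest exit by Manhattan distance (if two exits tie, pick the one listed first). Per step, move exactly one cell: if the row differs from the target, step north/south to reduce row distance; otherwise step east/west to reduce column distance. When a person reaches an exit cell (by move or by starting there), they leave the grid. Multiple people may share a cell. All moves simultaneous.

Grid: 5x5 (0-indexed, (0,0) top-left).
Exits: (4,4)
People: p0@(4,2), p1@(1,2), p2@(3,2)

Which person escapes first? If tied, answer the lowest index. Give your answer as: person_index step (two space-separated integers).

Answer: 0 2

Derivation:
Step 1: p0:(4,2)->(4,3) | p1:(1,2)->(2,2) | p2:(3,2)->(4,2)
Step 2: p0:(4,3)->(4,4)->EXIT | p1:(2,2)->(3,2) | p2:(4,2)->(4,3)
Step 3: p0:escaped | p1:(3,2)->(4,2) | p2:(4,3)->(4,4)->EXIT
Step 4: p0:escaped | p1:(4,2)->(4,3) | p2:escaped
Step 5: p0:escaped | p1:(4,3)->(4,4)->EXIT | p2:escaped
Exit steps: [2, 5, 3]
First to escape: p0 at step 2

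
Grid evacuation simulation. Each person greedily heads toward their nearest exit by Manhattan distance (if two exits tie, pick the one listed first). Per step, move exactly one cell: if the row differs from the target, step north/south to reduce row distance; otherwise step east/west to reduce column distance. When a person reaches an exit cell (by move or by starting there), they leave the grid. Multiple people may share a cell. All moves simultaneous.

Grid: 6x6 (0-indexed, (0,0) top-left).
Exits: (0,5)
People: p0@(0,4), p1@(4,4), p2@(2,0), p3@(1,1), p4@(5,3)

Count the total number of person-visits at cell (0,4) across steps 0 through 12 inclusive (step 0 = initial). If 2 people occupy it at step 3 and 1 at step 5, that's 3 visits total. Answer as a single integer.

Answer: 5

Derivation:
Step 0: p0@(0,4) p1@(4,4) p2@(2,0) p3@(1,1) p4@(5,3) -> at (0,4): 1 [p0], cum=1
Step 1: p0@ESC p1@(3,4) p2@(1,0) p3@(0,1) p4@(4,3) -> at (0,4): 0 [-], cum=1
Step 2: p0@ESC p1@(2,4) p2@(0,0) p3@(0,2) p4@(3,3) -> at (0,4): 0 [-], cum=1
Step 3: p0@ESC p1@(1,4) p2@(0,1) p3@(0,3) p4@(2,3) -> at (0,4): 0 [-], cum=1
Step 4: p0@ESC p1@(0,4) p2@(0,2) p3@(0,4) p4@(1,3) -> at (0,4): 2 [p1,p3], cum=3
Step 5: p0@ESC p1@ESC p2@(0,3) p3@ESC p4@(0,3) -> at (0,4): 0 [-], cum=3
Step 6: p0@ESC p1@ESC p2@(0,4) p3@ESC p4@(0,4) -> at (0,4): 2 [p2,p4], cum=5
Step 7: p0@ESC p1@ESC p2@ESC p3@ESC p4@ESC -> at (0,4): 0 [-], cum=5
Total visits = 5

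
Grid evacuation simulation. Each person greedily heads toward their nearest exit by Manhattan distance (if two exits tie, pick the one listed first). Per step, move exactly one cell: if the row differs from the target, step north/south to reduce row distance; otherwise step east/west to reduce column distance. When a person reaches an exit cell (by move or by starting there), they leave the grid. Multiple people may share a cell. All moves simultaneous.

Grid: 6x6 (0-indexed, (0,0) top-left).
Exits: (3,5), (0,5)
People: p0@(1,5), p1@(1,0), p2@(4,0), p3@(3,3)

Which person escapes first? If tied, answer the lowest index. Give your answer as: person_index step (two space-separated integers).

Answer: 0 1

Derivation:
Step 1: p0:(1,5)->(0,5)->EXIT | p1:(1,0)->(0,0) | p2:(4,0)->(3,0) | p3:(3,3)->(3,4)
Step 2: p0:escaped | p1:(0,0)->(0,1) | p2:(3,0)->(3,1) | p3:(3,4)->(3,5)->EXIT
Step 3: p0:escaped | p1:(0,1)->(0,2) | p2:(3,1)->(3,2) | p3:escaped
Step 4: p0:escaped | p1:(0,2)->(0,3) | p2:(3,2)->(3,3) | p3:escaped
Step 5: p0:escaped | p1:(0,3)->(0,4) | p2:(3,3)->(3,4) | p3:escaped
Step 6: p0:escaped | p1:(0,4)->(0,5)->EXIT | p2:(3,4)->(3,5)->EXIT | p3:escaped
Exit steps: [1, 6, 6, 2]
First to escape: p0 at step 1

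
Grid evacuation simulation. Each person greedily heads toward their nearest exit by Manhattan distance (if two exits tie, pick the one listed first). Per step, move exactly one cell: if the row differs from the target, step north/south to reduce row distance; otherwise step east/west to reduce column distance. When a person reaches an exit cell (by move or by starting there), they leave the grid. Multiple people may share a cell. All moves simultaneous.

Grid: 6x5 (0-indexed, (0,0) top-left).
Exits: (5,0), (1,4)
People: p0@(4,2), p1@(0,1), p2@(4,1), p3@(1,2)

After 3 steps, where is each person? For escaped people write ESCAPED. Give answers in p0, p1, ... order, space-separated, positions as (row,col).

Step 1: p0:(4,2)->(5,2) | p1:(0,1)->(1,1) | p2:(4,1)->(5,1) | p3:(1,2)->(1,3)
Step 2: p0:(5,2)->(5,1) | p1:(1,1)->(1,2) | p2:(5,1)->(5,0)->EXIT | p3:(1,3)->(1,4)->EXIT
Step 3: p0:(5,1)->(5,0)->EXIT | p1:(1,2)->(1,3) | p2:escaped | p3:escaped

ESCAPED (1,3) ESCAPED ESCAPED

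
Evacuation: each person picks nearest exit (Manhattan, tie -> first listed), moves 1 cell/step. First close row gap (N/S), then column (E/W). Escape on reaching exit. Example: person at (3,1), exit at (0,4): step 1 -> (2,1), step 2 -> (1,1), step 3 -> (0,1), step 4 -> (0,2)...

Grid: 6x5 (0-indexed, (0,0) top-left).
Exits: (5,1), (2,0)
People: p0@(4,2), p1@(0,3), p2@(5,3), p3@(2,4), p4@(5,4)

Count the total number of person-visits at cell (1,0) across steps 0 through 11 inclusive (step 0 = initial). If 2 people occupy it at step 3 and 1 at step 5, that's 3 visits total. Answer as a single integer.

Step 0: p0@(4,2) p1@(0,3) p2@(5,3) p3@(2,4) p4@(5,4) -> at (1,0): 0 [-], cum=0
Step 1: p0@(5,2) p1@(1,3) p2@(5,2) p3@(2,3) p4@(5,3) -> at (1,0): 0 [-], cum=0
Step 2: p0@ESC p1@(2,3) p2@ESC p3@(2,2) p4@(5,2) -> at (1,0): 0 [-], cum=0
Step 3: p0@ESC p1@(2,2) p2@ESC p3@(2,1) p4@ESC -> at (1,0): 0 [-], cum=0
Step 4: p0@ESC p1@(2,1) p2@ESC p3@ESC p4@ESC -> at (1,0): 0 [-], cum=0
Step 5: p0@ESC p1@ESC p2@ESC p3@ESC p4@ESC -> at (1,0): 0 [-], cum=0
Total visits = 0

Answer: 0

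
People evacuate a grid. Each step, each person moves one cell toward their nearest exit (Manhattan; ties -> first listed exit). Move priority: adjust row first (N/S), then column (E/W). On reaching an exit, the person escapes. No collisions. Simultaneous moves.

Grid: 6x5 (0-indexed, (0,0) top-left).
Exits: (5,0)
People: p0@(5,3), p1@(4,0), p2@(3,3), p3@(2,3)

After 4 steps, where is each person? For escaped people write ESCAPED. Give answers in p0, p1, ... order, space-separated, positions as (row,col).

Step 1: p0:(5,3)->(5,2) | p1:(4,0)->(5,0)->EXIT | p2:(3,3)->(4,3) | p3:(2,3)->(3,3)
Step 2: p0:(5,2)->(5,1) | p1:escaped | p2:(4,3)->(5,3) | p3:(3,3)->(4,3)
Step 3: p0:(5,1)->(5,0)->EXIT | p1:escaped | p2:(5,3)->(5,2) | p3:(4,3)->(5,3)
Step 4: p0:escaped | p1:escaped | p2:(5,2)->(5,1) | p3:(5,3)->(5,2)

ESCAPED ESCAPED (5,1) (5,2)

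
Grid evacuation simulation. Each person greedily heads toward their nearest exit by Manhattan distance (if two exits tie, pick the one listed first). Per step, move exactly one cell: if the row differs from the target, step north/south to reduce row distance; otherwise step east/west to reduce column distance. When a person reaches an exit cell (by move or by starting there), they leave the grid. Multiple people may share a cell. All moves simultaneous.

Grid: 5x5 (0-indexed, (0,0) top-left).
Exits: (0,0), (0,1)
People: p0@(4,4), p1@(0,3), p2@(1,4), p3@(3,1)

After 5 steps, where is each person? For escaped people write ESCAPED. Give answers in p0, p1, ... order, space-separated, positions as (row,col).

Step 1: p0:(4,4)->(3,4) | p1:(0,3)->(0,2) | p2:(1,4)->(0,4) | p3:(3,1)->(2,1)
Step 2: p0:(3,4)->(2,4) | p1:(0,2)->(0,1)->EXIT | p2:(0,4)->(0,3) | p3:(2,1)->(1,1)
Step 3: p0:(2,4)->(1,4) | p1:escaped | p2:(0,3)->(0,2) | p3:(1,1)->(0,1)->EXIT
Step 4: p0:(1,4)->(0,4) | p1:escaped | p2:(0,2)->(0,1)->EXIT | p3:escaped
Step 5: p0:(0,4)->(0,3) | p1:escaped | p2:escaped | p3:escaped

(0,3) ESCAPED ESCAPED ESCAPED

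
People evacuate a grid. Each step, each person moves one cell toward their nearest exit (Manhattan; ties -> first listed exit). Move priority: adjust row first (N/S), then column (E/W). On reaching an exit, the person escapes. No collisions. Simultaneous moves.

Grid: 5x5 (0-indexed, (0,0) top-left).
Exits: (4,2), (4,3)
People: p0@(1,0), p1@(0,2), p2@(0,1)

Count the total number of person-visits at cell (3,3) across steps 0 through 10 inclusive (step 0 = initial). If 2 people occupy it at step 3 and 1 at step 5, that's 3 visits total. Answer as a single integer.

Answer: 0

Derivation:
Step 0: p0@(1,0) p1@(0,2) p2@(0,1) -> at (3,3): 0 [-], cum=0
Step 1: p0@(2,0) p1@(1,2) p2@(1,1) -> at (3,3): 0 [-], cum=0
Step 2: p0@(3,0) p1@(2,2) p2@(2,1) -> at (3,3): 0 [-], cum=0
Step 3: p0@(4,0) p1@(3,2) p2@(3,1) -> at (3,3): 0 [-], cum=0
Step 4: p0@(4,1) p1@ESC p2@(4,1) -> at (3,3): 0 [-], cum=0
Step 5: p0@ESC p1@ESC p2@ESC -> at (3,3): 0 [-], cum=0
Total visits = 0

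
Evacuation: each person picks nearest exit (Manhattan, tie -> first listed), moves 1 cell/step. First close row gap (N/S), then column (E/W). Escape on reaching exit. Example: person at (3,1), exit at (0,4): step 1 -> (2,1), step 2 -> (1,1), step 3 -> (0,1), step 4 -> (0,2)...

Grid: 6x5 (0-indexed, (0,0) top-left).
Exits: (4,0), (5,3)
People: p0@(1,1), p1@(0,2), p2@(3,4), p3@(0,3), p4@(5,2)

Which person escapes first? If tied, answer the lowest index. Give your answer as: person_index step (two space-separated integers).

Answer: 4 1

Derivation:
Step 1: p0:(1,1)->(2,1) | p1:(0,2)->(1,2) | p2:(3,4)->(4,4) | p3:(0,3)->(1,3) | p4:(5,2)->(5,3)->EXIT
Step 2: p0:(2,1)->(3,1) | p1:(1,2)->(2,2) | p2:(4,4)->(5,4) | p3:(1,3)->(2,3) | p4:escaped
Step 3: p0:(3,1)->(4,1) | p1:(2,2)->(3,2) | p2:(5,4)->(5,3)->EXIT | p3:(2,3)->(3,3) | p4:escaped
Step 4: p0:(4,1)->(4,0)->EXIT | p1:(3,2)->(4,2) | p2:escaped | p3:(3,3)->(4,3) | p4:escaped
Step 5: p0:escaped | p1:(4,2)->(4,1) | p2:escaped | p3:(4,3)->(5,3)->EXIT | p4:escaped
Step 6: p0:escaped | p1:(4,1)->(4,0)->EXIT | p2:escaped | p3:escaped | p4:escaped
Exit steps: [4, 6, 3, 5, 1]
First to escape: p4 at step 1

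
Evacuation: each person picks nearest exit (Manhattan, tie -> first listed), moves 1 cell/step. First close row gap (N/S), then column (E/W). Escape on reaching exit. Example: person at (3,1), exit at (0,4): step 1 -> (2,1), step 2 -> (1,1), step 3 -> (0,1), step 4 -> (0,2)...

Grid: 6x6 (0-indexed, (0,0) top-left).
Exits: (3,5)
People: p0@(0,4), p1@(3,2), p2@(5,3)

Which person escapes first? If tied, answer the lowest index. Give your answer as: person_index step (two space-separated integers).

Answer: 1 3

Derivation:
Step 1: p0:(0,4)->(1,4) | p1:(3,2)->(3,3) | p2:(5,3)->(4,3)
Step 2: p0:(1,4)->(2,4) | p1:(3,3)->(3,4) | p2:(4,3)->(3,3)
Step 3: p0:(2,4)->(3,4) | p1:(3,4)->(3,5)->EXIT | p2:(3,3)->(3,4)
Step 4: p0:(3,4)->(3,5)->EXIT | p1:escaped | p2:(3,4)->(3,5)->EXIT
Exit steps: [4, 3, 4]
First to escape: p1 at step 3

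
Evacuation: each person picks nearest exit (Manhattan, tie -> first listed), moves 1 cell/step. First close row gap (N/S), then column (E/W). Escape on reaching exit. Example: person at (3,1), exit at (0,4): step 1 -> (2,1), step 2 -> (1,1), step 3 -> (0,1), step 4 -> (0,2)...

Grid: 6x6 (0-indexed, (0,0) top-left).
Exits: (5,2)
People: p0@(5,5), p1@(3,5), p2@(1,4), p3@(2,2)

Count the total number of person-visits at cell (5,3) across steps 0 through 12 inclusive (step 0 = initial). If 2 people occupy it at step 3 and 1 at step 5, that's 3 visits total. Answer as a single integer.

Answer: 3

Derivation:
Step 0: p0@(5,5) p1@(3,5) p2@(1,4) p3@(2,2) -> at (5,3): 0 [-], cum=0
Step 1: p0@(5,4) p1@(4,5) p2@(2,4) p3@(3,2) -> at (5,3): 0 [-], cum=0
Step 2: p0@(5,3) p1@(5,5) p2@(3,4) p3@(4,2) -> at (5,3): 1 [p0], cum=1
Step 3: p0@ESC p1@(5,4) p2@(4,4) p3@ESC -> at (5,3): 0 [-], cum=1
Step 4: p0@ESC p1@(5,3) p2@(5,4) p3@ESC -> at (5,3): 1 [p1], cum=2
Step 5: p0@ESC p1@ESC p2@(5,3) p3@ESC -> at (5,3): 1 [p2], cum=3
Step 6: p0@ESC p1@ESC p2@ESC p3@ESC -> at (5,3): 0 [-], cum=3
Total visits = 3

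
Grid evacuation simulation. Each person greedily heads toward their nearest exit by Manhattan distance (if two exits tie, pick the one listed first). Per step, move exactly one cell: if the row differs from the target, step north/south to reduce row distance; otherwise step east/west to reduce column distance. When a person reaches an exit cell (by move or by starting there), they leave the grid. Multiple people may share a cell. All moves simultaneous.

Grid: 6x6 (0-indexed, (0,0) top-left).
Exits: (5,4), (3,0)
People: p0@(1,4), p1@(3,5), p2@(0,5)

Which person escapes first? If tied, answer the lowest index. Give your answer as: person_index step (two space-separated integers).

Answer: 1 3

Derivation:
Step 1: p0:(1,4)->(2,4) | p1:(3,5)->(4,5) | p2:(0,5)->(1,5)
Step 2: p0:(2,4)->(3,4) | p1:(4,5)->(5,5) | p2:(1,5)->(2,5)
Step 3: p0:(3,4)->(4,4) | p1:(5,5)->(5,4)->EXIT | p2:(2,5)->(3,5)
Step 4: p0:(4,4)->(5,4)->EXIT | p1:escaped | p2:(3,5)->(4,5)
Step 5: p0:escaped | p1:escaped | p2:(4,5)->(5,5)
Step 6: p0:escaped | p1:escaped | p2:(5,5)->(5,4)->EXIT
Exit steps: [4, 3, 6]
First to escape: p1 at step 3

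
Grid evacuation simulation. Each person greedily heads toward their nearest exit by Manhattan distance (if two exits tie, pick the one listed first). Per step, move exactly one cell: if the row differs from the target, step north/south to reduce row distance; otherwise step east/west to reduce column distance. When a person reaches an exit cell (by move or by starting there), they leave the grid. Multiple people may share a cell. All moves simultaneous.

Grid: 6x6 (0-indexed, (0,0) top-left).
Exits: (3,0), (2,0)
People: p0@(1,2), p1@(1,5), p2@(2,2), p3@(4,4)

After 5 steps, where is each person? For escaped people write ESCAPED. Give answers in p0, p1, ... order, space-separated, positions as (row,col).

Step 1: p0:(1,2)->(2,2) | p1:(1,5)->(2,5) | p2:(2,2)->(2,1) | p3:(4,4)->(3,4)
Step 2: p0:(2,2)->(2,1) | p1:(2,5)->(2,4) | p2:(2,1)->(2,0)->EXIT | p3:(3,4)->(3,3)
Step 3: p0:(2,1)->(2,0)->EXIT | p1:(2,4)->(2,3) | p2:escaped | p3:(3,3)->(3,2)
Step 4: p0:escaped | p1:(2,3)->(2,2) | p2:escaped | p3:(3,2)->(3,1)
Step 5: p0:escaped | p1:(2,2)->(2,1) | p2:escaped | p3:(3,1)->(3,0)->EXIT

ESCAPED (2,1) ESCAPED ESCAPED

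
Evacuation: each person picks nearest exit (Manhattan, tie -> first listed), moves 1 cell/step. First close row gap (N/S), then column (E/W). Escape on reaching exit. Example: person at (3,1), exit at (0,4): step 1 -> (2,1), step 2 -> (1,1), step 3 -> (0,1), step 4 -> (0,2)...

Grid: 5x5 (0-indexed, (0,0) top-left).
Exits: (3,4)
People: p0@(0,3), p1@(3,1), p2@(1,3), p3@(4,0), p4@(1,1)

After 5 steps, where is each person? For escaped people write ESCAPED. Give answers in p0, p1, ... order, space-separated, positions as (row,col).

Step 1: p0:(0,3)->(1,3) | p1:(3,1)->(3,2) | p2:(1,3)->(2,3) | p3:(4,0)->(3,0) | p4:(1,1)->(2,1)
Step 2: p0:(1,3)->(2,3) | p1:(3,2)->(3,3) | p2:(2,3)->(3,3) | p3:(3,0)->(3,1) | p4:(2,1)->(3,1)
Step 3: p0:(2,3)->(3,3) | p1:(3,3)->(3,4)->EXIT | p2:(3,3)->(3,4)->EXIT | p3:(3,1)->(3,2) | p4:(3,1)->(3,2)
Step 4: p0:(3,3)->(3,4)->EXIT | p1:escaped | p2:escaped | p3:(3,2)->(3,3) | p4:(3,2)->(3,3)
Step 5: p0:escaped | p1:escaped | p2:escaped | p3:(3,3)->(3,4)->EXIT | p4:(3,3)->(3,4)->EXIT

ESCAPED ESCAPED ESCAPED ESCAPED ESCAPED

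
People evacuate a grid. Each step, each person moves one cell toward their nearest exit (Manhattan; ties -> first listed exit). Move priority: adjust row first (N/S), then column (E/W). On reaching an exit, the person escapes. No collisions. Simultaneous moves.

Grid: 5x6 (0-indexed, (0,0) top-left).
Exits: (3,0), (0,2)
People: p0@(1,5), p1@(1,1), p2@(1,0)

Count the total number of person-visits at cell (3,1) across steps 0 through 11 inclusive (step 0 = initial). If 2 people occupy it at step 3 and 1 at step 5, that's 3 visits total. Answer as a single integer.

Answer: 0

Derivation:
Step 0: p0@(1,5) p1@(1,1) p2@(1,0) -> at (3,1): 0 [-], cum=0
Step 1: p0@(0,5) p1@(0,1) p2@(2,0) -> at (3,1): 0 [-], cum=0
Step 2: p0@(0,4) p1@ESC p2@ESC -> at (3,1): 0 [-], cum=0
Step 3: p0@(0,3) p1@ESC p2@ESC -> at (3,1): 0 [-], cum=0
Step 4: p0@ESC p1@ESC p2@ESC -> at (3,1): 0 [-], cum=0
Total visits = 0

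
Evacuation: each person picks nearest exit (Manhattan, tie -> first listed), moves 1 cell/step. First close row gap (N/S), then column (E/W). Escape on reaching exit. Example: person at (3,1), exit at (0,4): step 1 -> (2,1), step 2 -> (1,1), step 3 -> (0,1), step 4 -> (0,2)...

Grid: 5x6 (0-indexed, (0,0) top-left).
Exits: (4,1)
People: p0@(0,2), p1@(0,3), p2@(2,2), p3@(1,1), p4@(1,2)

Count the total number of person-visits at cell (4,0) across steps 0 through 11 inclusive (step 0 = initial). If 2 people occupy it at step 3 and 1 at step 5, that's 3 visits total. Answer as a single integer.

Step 0: p0@(0,2) p1@(0,3) p2@(2,2) p3@(1,1) p4@(1,2) -> at (4,0): 0 [-], cum=0
Step 1: p0@(1,2) p1@(1,3) p2@(3,2) p3@(2,1) p4@(2,2) -> at (4,0): 0 [-], cum=0
Step 2: p0@(2,2) p1@(2,3) p2@(4,2) p3@(3,1) p4@(3,2) -> at (4,0): 0 [-], cum=0
Step 3: p0@(3,2) p1@(3,3) p2@ESC p3@ESC p4@(4,2) -> at (4,0): 0 [-], cum=0
Step 4: p0@(4,2) p1@(4,3) p2@ESC p3@ESC p4@ESC -> at (4,0): 0 [-], cum=0
Step 5: p0@ESC p1@(4,2) p2@ESC p3@ESC p4@ESC -> at (4,0): 0 [-], cum=0
Step 6: p0@ESC p1@ESC p2@ESC p3@ESC p4@ESC -> at (4,0): 0 [-], cum=0
Total visits = 0

Answer: 0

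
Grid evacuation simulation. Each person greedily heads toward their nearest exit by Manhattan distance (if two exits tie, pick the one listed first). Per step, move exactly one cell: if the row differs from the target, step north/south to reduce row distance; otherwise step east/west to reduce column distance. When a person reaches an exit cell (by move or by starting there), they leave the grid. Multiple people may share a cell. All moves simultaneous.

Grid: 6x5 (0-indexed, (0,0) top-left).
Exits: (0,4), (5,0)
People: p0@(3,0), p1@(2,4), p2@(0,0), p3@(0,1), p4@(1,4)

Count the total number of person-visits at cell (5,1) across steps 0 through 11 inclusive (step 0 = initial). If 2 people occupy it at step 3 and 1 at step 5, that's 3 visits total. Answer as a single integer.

Answer: 0

Derivation:
Step 0: p0@(3,0) p1@(2,4) p2@(0,0) p3@(0,1) p4@(1,4) -> at (5,1): 0 [-], cum=0
Step 1: p0@(4,0) p1@(1,4) p2@(0,1) p3@(0,2) p4@ESC -> at (5,1): 0 [-], cum=0
Step 2: p0@ESC p1@ESC p2@(0,2) p3@(0,3) p4@ESC -> at (5,1): 0 [-], cum=0
Step 3: p0@ESC p1@ESC p2@(0,3) p3@ESC p4@ESC -> at (5,1): 0 [-], cum=0
Step 4: p0@ESC p1@ESC p2@ESC p3@ESC p4@ESC -> at (5,1): 0 [-], cum=0
Total visits = 0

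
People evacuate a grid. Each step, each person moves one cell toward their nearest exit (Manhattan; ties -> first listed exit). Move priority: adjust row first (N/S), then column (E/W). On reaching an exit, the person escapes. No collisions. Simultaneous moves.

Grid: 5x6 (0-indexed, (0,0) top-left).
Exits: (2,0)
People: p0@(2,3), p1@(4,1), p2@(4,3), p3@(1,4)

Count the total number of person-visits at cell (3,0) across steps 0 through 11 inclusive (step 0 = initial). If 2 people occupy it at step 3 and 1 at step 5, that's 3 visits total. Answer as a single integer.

Step 0: p0@(2,3) p1@(4,1) p2@(4,3) p3@(1,4) -> at (3,0): 0 [-], cum=0
Step 1: p0@(2,2) p1@(3,1) p2@(3,3) p3@(2,4) -> at (3,0): 0 [-], cum=0
Step 2: p0@(2,1) p1@(2,1) p2@(2,3) p3@(2,3) -> at (3,0): 0 [-], cum=0
Step 3: p0@ESC p1@ESC p2@(2,2) p3@(2,2) -> at (3,0): 0 [-], cum=0
Step 4: p0@ESC p1@ESC p2@(2,1) p3@(2,1) -> at (3,0): 0 [-], cum=0
Step 5: p0@ESC p1@ESC p2@ESC p3@ESC -> at (3,0): 0 [-], cum=0
Total visits = 0

Answer: 0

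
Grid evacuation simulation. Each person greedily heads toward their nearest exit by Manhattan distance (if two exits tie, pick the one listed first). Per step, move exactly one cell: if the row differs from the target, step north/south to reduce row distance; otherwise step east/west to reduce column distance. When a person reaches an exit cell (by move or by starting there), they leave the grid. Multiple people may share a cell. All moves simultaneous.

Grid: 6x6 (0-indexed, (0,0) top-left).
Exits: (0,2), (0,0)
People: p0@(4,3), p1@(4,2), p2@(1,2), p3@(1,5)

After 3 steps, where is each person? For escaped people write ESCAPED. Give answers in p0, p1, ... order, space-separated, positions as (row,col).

Step 1: p0:(4,3)->(3,3) | p1:(4,2)->(3,2) | p2:(1,2)->(0,2)->EXIT | p3:(1,5)->(0,5)
Step 2: p0:(3,3)->(2,3) | p1:(3,2)->(2,2) | p2:escaped | p3:(0,5)->(0,4)
Step 3: p0:(2,3)->(1,3) | p1:(2,2)->(1,2) | p2:escaped | p3:(0,4)->(0,3)

(1,3) (1,2) ESCAPED (0,3)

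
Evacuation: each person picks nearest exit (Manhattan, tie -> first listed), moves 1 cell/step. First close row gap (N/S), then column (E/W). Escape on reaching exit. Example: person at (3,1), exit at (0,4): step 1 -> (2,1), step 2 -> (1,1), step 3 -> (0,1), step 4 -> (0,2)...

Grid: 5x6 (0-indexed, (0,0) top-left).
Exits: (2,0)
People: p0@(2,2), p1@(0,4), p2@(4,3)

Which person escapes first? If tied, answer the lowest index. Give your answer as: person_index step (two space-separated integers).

Answer: 0 2

Derivation:
Step 1: p0:(2,2)->(2,1) | p1:(0,4)->(1,4) | p2:(4,3)->(3,3)
Step 2: p0:(2,1)->(2,0)->EXIT | p1:(1,4)->(2,4) | p2:(3,3)->(2,3)
Step 3: p0:escaped | p1:(2,4)->(2,3) | p2:(2,3)->(2,2)
Step 4: p0:escaped | p1:(2,3)->(2,2) | p2:(2,2)->(2,1)
Step 5: p0:escaped | p1:(2,2)->(2,1) | p2:(2,1)->(2,0)->EXIT
Step 6: p0:escaped | p1:(2,1)->(2,0)->EXIT | p2:escaped
Exit steps: [2, 6, 5]
First to escape: p0 at step 2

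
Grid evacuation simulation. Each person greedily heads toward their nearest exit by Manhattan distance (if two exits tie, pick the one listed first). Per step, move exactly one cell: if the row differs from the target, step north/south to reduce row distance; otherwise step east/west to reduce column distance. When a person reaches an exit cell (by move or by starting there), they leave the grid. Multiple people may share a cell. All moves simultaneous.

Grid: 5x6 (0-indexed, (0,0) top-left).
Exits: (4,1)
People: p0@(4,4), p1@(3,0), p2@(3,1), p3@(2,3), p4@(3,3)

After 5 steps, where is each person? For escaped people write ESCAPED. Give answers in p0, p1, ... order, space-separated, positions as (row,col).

Step 1: p0:(4,4)->(4,3) | p1:(3,0)->(4,0) | p2:(3,1)->(4,1)->EXIT | p3:(2,3)->(3,3) | p4:(3,3)->(4,3)
Step 2: p0:(4,3)->(4,2) | p1:(4,0)->(4,1)->EXIT | p2:escaped | p3:(3,3)->(4,3) | p4:(4,3)->(4,2)
Step 3: p0:(4,2)->(4,1)->EXIT | p1:escaped | p2:escaped | p3:(4,3)->(4,2) | p4:(4,2)->(4,1)->EXIT
Step 4: p0:escaped | p1:escaped | p2:escaped | p3:(4,2)->(4,1)->EXIT | p4:escaped

ESCAPED ESCAPED ESCAPED ESCAPED ESCAPED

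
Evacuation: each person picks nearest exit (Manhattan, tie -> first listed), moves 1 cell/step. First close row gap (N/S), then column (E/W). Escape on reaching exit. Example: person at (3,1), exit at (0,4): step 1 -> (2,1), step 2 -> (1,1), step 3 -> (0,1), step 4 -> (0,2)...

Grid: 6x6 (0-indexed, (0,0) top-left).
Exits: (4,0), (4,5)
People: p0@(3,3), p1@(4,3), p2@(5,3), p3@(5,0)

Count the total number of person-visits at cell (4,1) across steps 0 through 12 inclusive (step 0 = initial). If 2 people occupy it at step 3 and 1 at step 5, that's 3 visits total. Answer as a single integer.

Answer: 0

Derivation:
Step 0: p0@(3,3) p1@(4,3) p2@(5,3) p3@(5,0) -> at (4,1): 0 [-], cum=0
Step 1: p0@(4,3) p1@(4,4) p2@(4,3) p3@ESC -> at (4,1): 0 [-], cum=0
Step 2: p0@(4,4) p1@ESC p2@(4,4) p3@ESC -> at (4,1): 0 [-], cum=0
Step 3: p0@ESC p1@ESC p2@ESC p3@ESC -> at (4,1): 0 [-], cum=0
Total visits = 0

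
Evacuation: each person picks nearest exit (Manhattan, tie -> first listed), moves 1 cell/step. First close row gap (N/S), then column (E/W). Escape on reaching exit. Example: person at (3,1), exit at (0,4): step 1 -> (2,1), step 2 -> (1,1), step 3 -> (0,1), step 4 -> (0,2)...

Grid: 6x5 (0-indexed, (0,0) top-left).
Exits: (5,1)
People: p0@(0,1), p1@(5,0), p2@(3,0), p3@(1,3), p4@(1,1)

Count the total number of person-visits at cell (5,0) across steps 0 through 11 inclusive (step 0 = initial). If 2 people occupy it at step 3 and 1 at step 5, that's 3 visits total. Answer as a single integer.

Step 0: p0@(0,1) p1@(5,0) p2@(3,0) p3@(1,3) p4@(1,1) -> at (5,0): 1 [p1], cum=1
Step 1: p0@(1,1) p1@ESC p2@(4,0) p3@(2,3) p4@(2,1) -> at (5,0): 0 [-], cum=1
Step 2: p0@(2,1) p1@ESC p2@(5,0) p3@(3,3) p4@(3,1) -> at (5,0): 1 [p2], cum=2
Step 3: p0@(3,1) p1@ESC p2@ESC p3@(4,3) p4@(4,1) -> at (5,0): 0 [-], cum=2
Step 4: p0@(4,1) p1@ESC p2@ESC p3@(5,3) p4@ESC -> at (5,0): 0 [-], cum=2
Step 5: p0@ESC p1@ESC p2@ESC p3@(5,2) p4@ESC -> at (5,0): 0 [-], cum=2
Step 6: p0@ESC p1@ESC p2@ESC p3@ESC p4@ESC -> at (5,0): 0 [-], cum=2
Total visits = 2

Answer: 2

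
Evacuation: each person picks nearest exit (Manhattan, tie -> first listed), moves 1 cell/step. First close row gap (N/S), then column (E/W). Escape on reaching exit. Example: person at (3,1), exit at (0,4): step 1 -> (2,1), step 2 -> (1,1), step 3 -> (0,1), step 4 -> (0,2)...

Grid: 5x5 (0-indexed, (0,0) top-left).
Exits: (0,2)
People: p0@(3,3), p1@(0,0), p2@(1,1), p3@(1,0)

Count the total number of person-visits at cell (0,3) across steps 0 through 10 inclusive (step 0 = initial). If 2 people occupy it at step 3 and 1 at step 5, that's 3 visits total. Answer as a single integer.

Step 0: p0@(3,3) p1@(0,0) p2@(1,1) p3@(1,0) -> at (0,3): 0 [-], cum=0
Step 1: p0@(2,3) p1@(0,1) p2@(0,1) p3@(0,0) -> at (0,3): 0 [-], cum=0
Step 2: p0@(1,3) p1@ESC p2@ESC p3@(0,1) -> at (0,3): 0 [-], cum=0
Step 3: p0@(0,3) p1@ESC p2@ESC p3@ESC -> at (0,3): 1 [p0], cum=1
Step 4: p0@ESC p1@ESC p2@ESC p3@ESC -> at (0,3): 0 [-], cum=1
Total visits = 1

Answer: 1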